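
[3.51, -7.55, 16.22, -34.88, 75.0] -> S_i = 3.51*(-2.15)^i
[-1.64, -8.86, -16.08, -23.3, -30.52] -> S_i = -1.64 + -7.22*i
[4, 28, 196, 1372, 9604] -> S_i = 4*7^i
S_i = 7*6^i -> [7, 42, 252, 1512, 9072]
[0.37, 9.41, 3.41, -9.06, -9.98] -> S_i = Random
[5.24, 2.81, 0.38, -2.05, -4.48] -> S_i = 5.24 + -2.43*i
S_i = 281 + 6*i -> [281, 287, 293, 299, 305]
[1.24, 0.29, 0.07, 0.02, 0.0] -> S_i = 1.24*0.23^i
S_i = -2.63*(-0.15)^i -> [-2.63, 0.39, -0.06, 0.01, -0.0]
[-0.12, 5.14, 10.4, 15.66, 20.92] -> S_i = -0.12 + 5.26*i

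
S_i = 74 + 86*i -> [74, 160, 246, 332, 418]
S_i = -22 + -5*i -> [-22, -27, -32, -37, -42]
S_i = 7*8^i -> [7, 56, 448, 3584, 28672]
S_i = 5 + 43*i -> [5, 48, 91, 134, 177]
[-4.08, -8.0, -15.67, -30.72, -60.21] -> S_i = -4.08*1.96^i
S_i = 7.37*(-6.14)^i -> [7.37, -45.25, 277.85, -1705.97, 10474.69]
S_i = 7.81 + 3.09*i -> [7.81, 10.9, 13.99, 17.08, 20.17]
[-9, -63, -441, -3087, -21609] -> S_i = -9*7^i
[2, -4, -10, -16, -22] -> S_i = 2 + -6*i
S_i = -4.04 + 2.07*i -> [-4.04, -1.97, 0.1, 2.17, 4.24]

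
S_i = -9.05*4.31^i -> [-9.05, -39.01, -168.11, -724.57, -3122.9]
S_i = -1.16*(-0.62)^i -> [-1.16, 0.72, -0.45, 0.28, -0.17]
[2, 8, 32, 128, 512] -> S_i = 2*4^i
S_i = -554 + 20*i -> [-554, -534, -514, -494, -474]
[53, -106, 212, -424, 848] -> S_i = 53*-2^i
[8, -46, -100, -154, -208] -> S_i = 8 + -54*i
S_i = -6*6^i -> [-6, -36, -216, -1296, -7776]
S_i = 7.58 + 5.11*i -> [7.58, 12.69, 17.8, 22.91, 28.02]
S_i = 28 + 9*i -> [28, 37, 46, 55, 64]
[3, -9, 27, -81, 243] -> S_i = 3*-3^i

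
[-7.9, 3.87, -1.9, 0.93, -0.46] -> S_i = -7.90*(-0.49)^i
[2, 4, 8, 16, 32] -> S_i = 2*2^i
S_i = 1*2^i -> [1, 2, 4, 8, 16]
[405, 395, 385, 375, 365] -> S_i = 405 + -10*i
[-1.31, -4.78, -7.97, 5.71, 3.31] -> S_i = Random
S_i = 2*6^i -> [2, 12, 72, 432, 2592]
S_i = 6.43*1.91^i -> [6.43, 12.28, 23.46, 44.8, 85.57]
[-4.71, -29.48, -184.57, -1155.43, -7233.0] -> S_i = -4.71*6.26^i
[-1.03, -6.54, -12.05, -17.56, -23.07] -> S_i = -1.03 + -5.51*i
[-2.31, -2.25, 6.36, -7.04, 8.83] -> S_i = Random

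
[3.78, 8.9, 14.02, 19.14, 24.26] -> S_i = 3.78 + 5.12*i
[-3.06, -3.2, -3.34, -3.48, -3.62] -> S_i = -3.06 + -0.14*i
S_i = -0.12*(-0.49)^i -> [-0.12, 0.06, -0.03, 0.01, -0.01]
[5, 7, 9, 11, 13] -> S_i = 5 + 2*i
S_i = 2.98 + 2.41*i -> [2.98, 5.39, 7.8, 10.21, 12.62]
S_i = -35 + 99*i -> [-35, 64, 163, 262, 361]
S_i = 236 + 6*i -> [236, 242, 248, 254, 260]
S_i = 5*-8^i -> [5, -40, 320, -2560, 20480]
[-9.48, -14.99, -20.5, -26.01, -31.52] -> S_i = -9.48 + -5.51*i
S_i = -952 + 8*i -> [-952, -944, -936, -928, -920]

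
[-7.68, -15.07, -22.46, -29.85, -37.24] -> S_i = -7.68 + -7.39*i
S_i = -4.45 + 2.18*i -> [-4.45, -2.27, -0.09, 2.09, 4.27]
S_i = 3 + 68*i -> [3, 71, 139, 207, 275]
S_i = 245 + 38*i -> [245, 283, 321, 359, 397]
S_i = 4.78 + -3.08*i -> [4.78, 1.7, -1.38, -4.46, -7.54]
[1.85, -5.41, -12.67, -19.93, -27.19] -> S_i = 1.85 + -7.26*i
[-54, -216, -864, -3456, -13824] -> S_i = -54*4^i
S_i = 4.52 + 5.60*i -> [4.52, 10.12, 15.72, 21.32, 26.92]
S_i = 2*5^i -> [2, 10, 50, 250, 1250]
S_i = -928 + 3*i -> [-928, -925, -922, -919, -916]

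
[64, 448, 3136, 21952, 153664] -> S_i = 64*7^i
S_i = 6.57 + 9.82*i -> [6.57, 16.39, 26.21, 36.03, 45.85]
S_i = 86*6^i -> [86, 516, 3096, 18576, 111456]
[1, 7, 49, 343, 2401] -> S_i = 1*7^i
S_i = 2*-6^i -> [2, -12, 72, -432, 2592]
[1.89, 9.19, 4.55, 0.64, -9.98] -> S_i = Random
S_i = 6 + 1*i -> [6, 7, 8, 9, 10]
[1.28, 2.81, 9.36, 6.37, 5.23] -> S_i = Random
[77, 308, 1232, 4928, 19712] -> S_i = 77*4^i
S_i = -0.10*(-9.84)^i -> [-0.1, 0.98, -9.68, 95.28, -937.52]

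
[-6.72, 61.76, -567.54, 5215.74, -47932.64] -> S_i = -6.72*(-9.19)^i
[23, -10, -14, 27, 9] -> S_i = Random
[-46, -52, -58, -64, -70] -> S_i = -46 + -6*i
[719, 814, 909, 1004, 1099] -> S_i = 719 + 95*i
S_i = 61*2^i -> [61, 122, 244, 488, 976]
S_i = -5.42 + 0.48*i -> [-5.42, -4.94, -4.46, -3.98, -3.5]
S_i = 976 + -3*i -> [976, 973, 970, 967, 964]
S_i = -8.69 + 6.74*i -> [-8.69, -1.95, 4.79, 11.53, 18.27]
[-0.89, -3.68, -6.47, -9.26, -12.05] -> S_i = -0.89 + -2.79*i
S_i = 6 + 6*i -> [6, 12, 18, 24, 30]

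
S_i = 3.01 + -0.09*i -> [3.01, 2.92, 2.83, 2.74, 2.65]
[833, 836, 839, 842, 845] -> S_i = 833 + 3*i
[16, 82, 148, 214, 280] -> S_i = 16 + 66*i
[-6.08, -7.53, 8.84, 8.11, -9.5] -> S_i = Random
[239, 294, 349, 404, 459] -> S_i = 239 + 55*i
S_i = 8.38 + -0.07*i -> [8.38, 8.31, 8.24, 8.17, 8.1]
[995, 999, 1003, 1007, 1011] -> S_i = 995 + 4*i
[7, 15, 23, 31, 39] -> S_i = 7 + 8*i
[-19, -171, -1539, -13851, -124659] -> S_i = -19*9^i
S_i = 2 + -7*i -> [2, -5, -12, -19, -26]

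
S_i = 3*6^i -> [3, 18, 108, 648, 3888]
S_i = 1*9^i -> [1, 9, 81, 729, 6561]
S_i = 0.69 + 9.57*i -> [0.69, 10.26, 19.83, 29.4, 38.97]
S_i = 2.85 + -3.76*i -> [2.85, -0.91, -4.67, -8.43, -12.19]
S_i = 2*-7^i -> [2, -14, 98, -686, 4802]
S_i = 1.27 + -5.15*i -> [1.27, -3.88, -9.03, -14.18, -19.33]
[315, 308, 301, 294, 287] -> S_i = 315 + -7*i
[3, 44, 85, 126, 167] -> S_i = 3 + 41*i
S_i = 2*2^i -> [2, 4, 8, 16, 32]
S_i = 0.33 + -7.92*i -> [0.33, -7.59, -15.51, -23.43, -31.35]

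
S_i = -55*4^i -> [-55, -220, -880, -3520, -14080]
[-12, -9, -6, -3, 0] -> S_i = -12 + 3*i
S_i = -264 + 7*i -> [-264, -257, -250, -243, -236]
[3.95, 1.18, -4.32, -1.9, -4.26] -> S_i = Random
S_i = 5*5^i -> [5, 25, 125, 625, 3125]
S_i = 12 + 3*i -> [12, 15, 18, 21, 24]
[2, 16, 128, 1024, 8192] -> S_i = 2*8^i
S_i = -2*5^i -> [-2, -10, -50, -250, -1250]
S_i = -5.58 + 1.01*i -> [-5.58, -4.57, -3.56, -2.55, -1.54]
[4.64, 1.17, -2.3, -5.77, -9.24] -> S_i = 4.64 + -3.47*i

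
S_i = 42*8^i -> [42, 336, 2688, 21504, 172032]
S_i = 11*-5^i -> [11, -55, 275, -1375, 6875]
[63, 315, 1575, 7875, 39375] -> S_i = 63*5^i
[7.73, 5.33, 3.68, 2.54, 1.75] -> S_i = 7.73*0.69^i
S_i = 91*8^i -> [91, 728, 5824, 46592, 372736]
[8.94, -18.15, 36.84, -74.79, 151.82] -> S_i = 8.94*(-2.03)^i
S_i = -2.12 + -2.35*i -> [-2.12, -4.47, -6.82, -9.17, -11.52]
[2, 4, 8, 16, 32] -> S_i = 2*2^i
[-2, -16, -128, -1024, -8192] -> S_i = -2*8^i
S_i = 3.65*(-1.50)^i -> [3.65, -5.48, 8.21, -12.32, 18.48]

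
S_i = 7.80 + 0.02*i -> [7.8, 7.82, 7.84, 7.86, 7.88]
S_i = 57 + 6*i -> [57, 63, 69, 75, 81]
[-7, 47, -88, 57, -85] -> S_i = Random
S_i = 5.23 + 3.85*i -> [5.23, 9.08, 12.93, 16.78, 20.63]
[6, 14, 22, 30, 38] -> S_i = 6 + 8*i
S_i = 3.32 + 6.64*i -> [3.32, 9.96, 16.6, 23.24, 29.88]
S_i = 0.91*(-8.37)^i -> [0.91, -7.62, 63.75, -533.6, 4466.25]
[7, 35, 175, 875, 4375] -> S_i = 7*5^i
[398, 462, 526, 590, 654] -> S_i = 398 + 64*i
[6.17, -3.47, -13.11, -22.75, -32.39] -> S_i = 6.17 + -9.64*i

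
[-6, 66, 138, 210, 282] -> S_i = -6 + 72*i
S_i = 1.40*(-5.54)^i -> [1.4, -7.76, 42.97, -238.04, 1318.76]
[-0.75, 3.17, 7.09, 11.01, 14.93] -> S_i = -0.75 + 3.92*i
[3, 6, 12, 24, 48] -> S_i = 3*2^i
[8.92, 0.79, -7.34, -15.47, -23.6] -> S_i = 8.92 + -8.13*i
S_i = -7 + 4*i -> [-7, -3, 1, 5, 9]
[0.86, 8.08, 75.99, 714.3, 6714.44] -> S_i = 0.86*9.40^i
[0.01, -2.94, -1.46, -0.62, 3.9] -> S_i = Random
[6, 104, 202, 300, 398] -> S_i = 6 + 98*i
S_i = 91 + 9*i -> [91, 100, 109, 118, 127]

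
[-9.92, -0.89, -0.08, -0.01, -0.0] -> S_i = -9.92*0.09^i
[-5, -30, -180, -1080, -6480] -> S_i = -5*6^i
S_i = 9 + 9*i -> [9, 18, 27, 36, 45]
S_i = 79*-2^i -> [79, -158, 316, -632, 1264]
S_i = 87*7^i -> [87, 609, 4263, 29841, 208887]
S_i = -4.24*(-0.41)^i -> [-4.24, 1.74, -0.71, 0.29, -0.12]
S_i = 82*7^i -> [82, 574, 4018, 28126, 196882]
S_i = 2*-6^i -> [2, -12, 72, -432, 2592]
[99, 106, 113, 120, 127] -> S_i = 99 + 7*i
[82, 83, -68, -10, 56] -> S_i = Random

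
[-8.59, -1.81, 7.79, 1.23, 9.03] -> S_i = Random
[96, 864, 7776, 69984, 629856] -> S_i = 96*9^i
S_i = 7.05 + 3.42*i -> [7.05, 10.47, 13.89, 17.31, 20.73]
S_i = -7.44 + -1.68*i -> [-7.44, -9.12, -10.8, -12.48, -14.16]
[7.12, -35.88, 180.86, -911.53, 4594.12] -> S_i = 7.12*(-5.04)^i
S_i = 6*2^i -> [6, 12, 24, 48, 96]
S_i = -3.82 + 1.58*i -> [-3.82, -2.24, -0.66, 0.92, 2.5]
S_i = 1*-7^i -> [1, -7, 49, -343, 2401]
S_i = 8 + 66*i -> [8, 74, 140, 206, 272]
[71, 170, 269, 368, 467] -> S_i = 71 + 99*i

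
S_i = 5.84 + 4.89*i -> [5.84, 10.73, 15.62, 20.51, 25.4]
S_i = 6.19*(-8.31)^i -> [6.19, -51.44, 427.46, -3552.17, 29518.53]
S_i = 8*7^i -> [8, 56, 392, 2744, 19208]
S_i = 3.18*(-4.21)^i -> [3.18, -13.39, 56.36, -237.29, 998.98]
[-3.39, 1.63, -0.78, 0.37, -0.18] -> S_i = -3.39*(-0.48)^i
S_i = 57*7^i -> [57, 399, 2793, 19551, 136857]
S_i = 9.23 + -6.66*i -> [9.23, 2.57, -4.09, -10.75, -17.41]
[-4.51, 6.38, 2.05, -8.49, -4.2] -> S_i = Random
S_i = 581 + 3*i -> [581, 584, 587, 590, 593]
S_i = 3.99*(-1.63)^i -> [3.99, -6.5, 10.6, -17.28, 28.17]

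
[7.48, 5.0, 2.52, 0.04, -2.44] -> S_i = 7.48 + -2.48*i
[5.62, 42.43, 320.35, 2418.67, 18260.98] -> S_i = 5.62*7.55^i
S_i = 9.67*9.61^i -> [9.67, 92.93, 893.04, 8582.16, 82474.56]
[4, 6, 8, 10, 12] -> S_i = 4 + 2*i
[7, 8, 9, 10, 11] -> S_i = 7 + 1*i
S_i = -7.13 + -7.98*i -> [-7.13, -15.11, -23.09, -31.07, -39.05]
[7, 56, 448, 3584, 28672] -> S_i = 7*8^i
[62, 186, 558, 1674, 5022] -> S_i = 62*3^i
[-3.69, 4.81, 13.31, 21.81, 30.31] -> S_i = -3.69 + 8.50*i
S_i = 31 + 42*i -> [31, 73, 115, 157, 199]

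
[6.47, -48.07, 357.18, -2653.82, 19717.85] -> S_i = 6.47*(-7.43)^i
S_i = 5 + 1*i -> [5, 6, 7, 8, 9]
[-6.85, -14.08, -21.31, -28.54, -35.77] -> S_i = -6.85 + -7.23*i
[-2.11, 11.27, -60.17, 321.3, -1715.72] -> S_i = -2.11*(-5.34)^i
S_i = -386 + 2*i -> [-386, -384, -382, -380, -378]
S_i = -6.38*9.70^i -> [-6.38, -61.89, -600.29, -5822.85, -56481.68]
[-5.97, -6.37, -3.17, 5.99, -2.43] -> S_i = Random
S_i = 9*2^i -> [9, 18, 36, 72, 144]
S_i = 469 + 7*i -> [469, 476, 483, 490, 497]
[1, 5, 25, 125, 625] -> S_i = 1*5^i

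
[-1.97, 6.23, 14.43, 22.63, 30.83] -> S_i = -1.97 + 8.20*i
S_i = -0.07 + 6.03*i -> [-0.07, 5.96, 11.99, 18.02, 24.05]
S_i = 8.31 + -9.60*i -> [8.31, -1.29, -10.89, -20.49, -30.09]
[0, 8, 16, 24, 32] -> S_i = 0 + 8*i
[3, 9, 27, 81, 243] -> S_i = 3*3^i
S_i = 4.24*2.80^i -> [4.24, 11.87, 33.24, 93.08, 260.61]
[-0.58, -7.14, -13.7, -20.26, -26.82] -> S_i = -0.58 + -6.56*i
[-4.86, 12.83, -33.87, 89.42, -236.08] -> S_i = -4.86*(-2.64)^i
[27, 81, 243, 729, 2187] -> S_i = 27*3^i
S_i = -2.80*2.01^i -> [-2.8, -5.63, -11.31, -22.74, -45.7]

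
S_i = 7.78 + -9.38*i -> [7.78, -1.6, -10.98, -20.36, -29.74]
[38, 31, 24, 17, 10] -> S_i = 38 + -7*i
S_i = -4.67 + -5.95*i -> [-4.67, -10.62, -16.57, -22.52, -28.47]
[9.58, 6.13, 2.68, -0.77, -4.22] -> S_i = 9.58 + -3.45*i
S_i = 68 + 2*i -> [68, 70, 72, 74, 76]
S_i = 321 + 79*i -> [321, 400, 479, 558, 637]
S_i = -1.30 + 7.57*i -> [-1.3, 6.27, 13.84, 21.41, 28.98]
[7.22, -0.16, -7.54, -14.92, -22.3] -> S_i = 7.22 + -7.38*i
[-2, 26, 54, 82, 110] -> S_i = -2 + 28*i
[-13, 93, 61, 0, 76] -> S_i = Random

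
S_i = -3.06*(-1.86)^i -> [-3.06, 5.69, -10.59, 19.69, -36.62]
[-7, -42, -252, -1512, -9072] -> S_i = -7*6^i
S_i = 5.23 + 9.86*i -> [5.23, 15.09, 24.95, 34.81, 44.67]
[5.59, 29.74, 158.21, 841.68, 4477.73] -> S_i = 5.59*5.32^i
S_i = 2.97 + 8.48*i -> [2.97, 11.45, 19.93, 28.41, 36.89]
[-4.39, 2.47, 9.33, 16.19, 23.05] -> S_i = -4.39 + 6.86*i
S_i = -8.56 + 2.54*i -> [-8.56, -6.02, -3.48, -0.94, 1.6]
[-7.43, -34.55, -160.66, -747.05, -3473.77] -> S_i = -7.43*4.65^i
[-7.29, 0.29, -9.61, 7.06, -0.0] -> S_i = Random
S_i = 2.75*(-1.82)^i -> [2.75, -5.0, 9.11, -16.58, 30.17]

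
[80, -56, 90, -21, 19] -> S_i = Random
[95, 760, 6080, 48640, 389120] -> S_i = 95*8^i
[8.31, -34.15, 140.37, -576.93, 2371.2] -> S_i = 8.31*(-4.11)^i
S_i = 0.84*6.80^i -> [0.84, 5.71, 38.84, 264.12, 1796.04]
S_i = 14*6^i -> [14, 84, 504, 3024, 18144]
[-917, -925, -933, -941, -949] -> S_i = -917 + -8*i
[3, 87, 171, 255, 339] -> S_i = 3 + 84*i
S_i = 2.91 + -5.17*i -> [2.91, -2.26, -7.43, -12.6, -17.77]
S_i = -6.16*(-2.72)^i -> [-6.16, 16.76, -45.57, 123.96, -337.18]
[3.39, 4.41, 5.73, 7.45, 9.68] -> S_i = 3.39*1.30^i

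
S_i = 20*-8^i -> [20, -160, 1280, -10240, 81920]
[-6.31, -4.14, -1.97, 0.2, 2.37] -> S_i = -6.31 + 2.17*i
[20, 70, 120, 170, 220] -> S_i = 20 + 50*i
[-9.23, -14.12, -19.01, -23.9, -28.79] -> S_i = -9.23 + -4.89*i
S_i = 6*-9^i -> [6, -54, 486, -4374, 39366]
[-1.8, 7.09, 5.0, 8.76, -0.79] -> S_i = Random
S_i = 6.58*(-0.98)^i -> [6.58, -6.45, 6.32, -6.19, 6.07]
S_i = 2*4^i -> [2, 8, 32, 128, 512]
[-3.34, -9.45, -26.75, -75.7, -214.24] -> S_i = -3.34*2.83^i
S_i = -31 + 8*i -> [-31, -23, -15, -7, 1]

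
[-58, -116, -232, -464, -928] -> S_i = -58*2^i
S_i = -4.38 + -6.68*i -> [-4.38, -11.06, -17.74, -24.42, -31.1]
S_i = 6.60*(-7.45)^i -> [6.6, -49.17, 366.32, -2729.06, 20331.48]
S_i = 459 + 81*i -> [459, 540, 621, 702, 783]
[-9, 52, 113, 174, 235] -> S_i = -9 + 61*i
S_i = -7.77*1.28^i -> [-7.77, -9.95, -12.73, -16.29, -20.86]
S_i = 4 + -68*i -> [4, -64, -132, -200, -268]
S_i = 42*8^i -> [42, 336, 2688, 21504, 172032]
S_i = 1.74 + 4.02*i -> [1.74, 5.76, 9.78, 13.8, 17.82]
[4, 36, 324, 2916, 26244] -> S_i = 4*9^i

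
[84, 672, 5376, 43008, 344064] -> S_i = 84*8^i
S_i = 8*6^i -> [8, 48, 288, 1728, 10368]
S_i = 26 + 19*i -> [26, 45, 64, 83, 102]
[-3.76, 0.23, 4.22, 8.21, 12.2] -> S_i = -3.76 + 3.99*i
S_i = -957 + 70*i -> [-957, -887, -817, -747, -677]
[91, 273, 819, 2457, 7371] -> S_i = 91*3^i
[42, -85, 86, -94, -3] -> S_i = Random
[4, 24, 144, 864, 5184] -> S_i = 4*6^i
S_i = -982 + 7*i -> [-982, -975, -968, -961, -954]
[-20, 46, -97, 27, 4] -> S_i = Random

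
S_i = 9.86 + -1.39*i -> [9.86, 8.47, 7.08, 5.69, 4.3]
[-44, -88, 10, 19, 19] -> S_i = Random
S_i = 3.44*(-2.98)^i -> [3.44, -10.25, 30.55, -91.03, 271.28]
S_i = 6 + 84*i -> [6, 90, 174, 258, 342]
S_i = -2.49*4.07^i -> [-2.49, -10.13, -41.25, -167.87, -683.25]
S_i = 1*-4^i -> [1, -4, 16, -64, 256]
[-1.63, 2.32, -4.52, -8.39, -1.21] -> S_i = Random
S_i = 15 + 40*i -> [15, 55, 95, 135, 175]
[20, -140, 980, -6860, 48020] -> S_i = 20*-7^i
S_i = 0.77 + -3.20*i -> [0.77, -2.43, -5.63, -8.83, -12.03]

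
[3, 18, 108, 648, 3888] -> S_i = 3*6^i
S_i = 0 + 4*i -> [0, 4, 8, 12, 16]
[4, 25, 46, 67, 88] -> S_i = 4 + 21*i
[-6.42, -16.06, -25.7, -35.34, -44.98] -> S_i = -6.42 + -9.64*i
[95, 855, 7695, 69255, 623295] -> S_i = 95*9^i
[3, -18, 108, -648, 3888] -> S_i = 3*-6^i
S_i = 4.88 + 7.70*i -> [4.88, 12.58, 20.28, 27.98, 35.68]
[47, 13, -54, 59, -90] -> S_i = Random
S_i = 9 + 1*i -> [9, 10, 11, 12, 13]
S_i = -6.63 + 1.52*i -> [-6.63, -5.11, -3.59, -2.07, -0.55]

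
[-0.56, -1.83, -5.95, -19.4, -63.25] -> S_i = -0.56*3.26^i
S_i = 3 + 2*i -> [3, 5, 7, 9, 11]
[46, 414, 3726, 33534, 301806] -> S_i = 46*9^i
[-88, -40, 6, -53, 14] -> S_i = Random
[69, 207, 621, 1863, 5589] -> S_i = 69*3^i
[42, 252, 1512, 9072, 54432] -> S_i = 42*6^i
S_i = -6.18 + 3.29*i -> [-6.18, -2.89, 0.4, 3.69, 6.98]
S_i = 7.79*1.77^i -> [7.79, 13.79, 24.41, 43.2, 76.46]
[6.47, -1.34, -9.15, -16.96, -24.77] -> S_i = 6.47 + -7.81*i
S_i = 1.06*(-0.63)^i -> [1.06, -0.67, 0.42, -0.27, 0.17]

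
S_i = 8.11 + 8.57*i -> [8.11, 16.68, 25.25, 33.82, 42.39]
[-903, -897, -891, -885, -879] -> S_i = -903 + 6*i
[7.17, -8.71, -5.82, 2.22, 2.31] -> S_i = Random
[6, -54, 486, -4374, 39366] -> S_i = 6*-9^i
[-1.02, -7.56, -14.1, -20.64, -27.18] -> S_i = -1.02 + -6.54*i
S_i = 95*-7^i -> [95, -665, 4655, -32585, 228095]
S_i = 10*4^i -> [10, 40, 160, 640, 2560]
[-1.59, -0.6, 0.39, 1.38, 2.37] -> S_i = -1.59 + 0.99*i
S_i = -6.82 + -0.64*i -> [-6.82, -7.46, -8.1, -8.74, -9.38]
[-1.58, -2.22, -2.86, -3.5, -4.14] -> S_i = -1.58 + -0.64*i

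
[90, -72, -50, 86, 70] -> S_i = Random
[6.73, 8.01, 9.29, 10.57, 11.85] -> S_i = 6.73 + 1.28*i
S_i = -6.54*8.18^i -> [-6.54, -53.5, -437.61, -3579.63, -29281.34]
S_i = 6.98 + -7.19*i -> [6.98, -0.21, -7.4, -14.59, -21.78]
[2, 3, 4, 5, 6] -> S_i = 2 + 1*i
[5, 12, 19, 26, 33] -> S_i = 5 + 7*i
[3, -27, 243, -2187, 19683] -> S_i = 3*-9^i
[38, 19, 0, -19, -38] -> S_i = 38 + -19*i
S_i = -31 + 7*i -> [-31, -24, -17, -10, -3]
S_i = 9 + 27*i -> [9, 36, 63, 90, 117]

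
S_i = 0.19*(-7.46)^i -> [0.19, -1.42, 10.57, -78.88, 588.45]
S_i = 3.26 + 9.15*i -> [3.26, 12.41, 21.56, 30.71, 39.86]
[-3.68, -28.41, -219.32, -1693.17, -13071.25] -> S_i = -3.68*7.72^i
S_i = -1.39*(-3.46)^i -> [-1.39, 4.81, -16.64, 57.58, -199.21]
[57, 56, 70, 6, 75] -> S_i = Random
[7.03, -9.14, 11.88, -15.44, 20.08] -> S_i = 7.03*(-1.30)^i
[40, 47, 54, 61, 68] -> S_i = 40 + 7*i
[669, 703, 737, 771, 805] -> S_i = 669 + 34*i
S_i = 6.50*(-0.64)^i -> [6.5, -4.16, 2.66, -1.7, 1.09]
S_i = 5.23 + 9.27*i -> [5.23, 14.5, 23.77, 33.04, 42.31]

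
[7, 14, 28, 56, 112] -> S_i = 7*2^i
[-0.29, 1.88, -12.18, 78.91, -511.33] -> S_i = -0.29*(-6.48)^i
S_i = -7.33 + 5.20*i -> [-7.33, -2.13, 3.07, 8.27, 13.47]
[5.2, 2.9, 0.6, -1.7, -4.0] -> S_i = 5.20 + -2.30*i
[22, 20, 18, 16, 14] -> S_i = 22 + -2*i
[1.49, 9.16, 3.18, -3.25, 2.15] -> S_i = Random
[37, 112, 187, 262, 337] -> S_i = 37 + 75*i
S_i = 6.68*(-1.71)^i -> [6.68, -11.42, 19.53, -33.4, 57.12]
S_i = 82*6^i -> [82, 492, 2952, 17712, 106272]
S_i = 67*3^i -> [67, 201, 603, 1809, 5427]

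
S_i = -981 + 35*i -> [-981, -946, -911, -876, -841]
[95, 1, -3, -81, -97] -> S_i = Random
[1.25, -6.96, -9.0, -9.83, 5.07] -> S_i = Random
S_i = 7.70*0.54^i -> [7.7, 4.16, 2.25, 1.21, 0.65]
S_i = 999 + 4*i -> [999, 1003, 1007, 1011, 1015]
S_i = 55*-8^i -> [55, -440, 3520, -28160, 225280]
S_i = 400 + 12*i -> [400, 412, 424, 436, 448]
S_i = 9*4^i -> [9, 36, 144, 576, 2304]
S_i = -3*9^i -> [-3, -27, -243, -2187, -19683]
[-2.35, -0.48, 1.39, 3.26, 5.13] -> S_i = -2.35 + 1.87*i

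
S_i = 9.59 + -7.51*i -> [9.59, 2.08, -5.43, -12.94, -20.45]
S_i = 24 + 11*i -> [24, 35, 46, 57, 68]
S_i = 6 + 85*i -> [6, 91, 176, 261, 346]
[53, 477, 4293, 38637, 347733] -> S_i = 53*9^i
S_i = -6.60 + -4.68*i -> [-6.6, -11.28, -15.96, -20.64, -25.32]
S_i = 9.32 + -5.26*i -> [9.32, 4.06, -1.2, -6.46, -11.72]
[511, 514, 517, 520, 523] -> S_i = 511 + 3*i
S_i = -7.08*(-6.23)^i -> [-7.08, 44.11, -274.8, 1711.97, -10665.6]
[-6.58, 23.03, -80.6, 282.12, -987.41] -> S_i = -6.58*(-3.50)^i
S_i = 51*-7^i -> [51, -357, 2499, -17493, 122451]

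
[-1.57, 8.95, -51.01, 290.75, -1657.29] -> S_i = -1.57*(-5.70)^i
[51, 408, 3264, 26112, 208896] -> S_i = 51*8^i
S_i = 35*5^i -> [35, 175, 875, 4375, 21875]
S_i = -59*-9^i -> [-59, 531, -4779, 43011, -387099]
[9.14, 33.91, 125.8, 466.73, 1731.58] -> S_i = 9.14*3.71^i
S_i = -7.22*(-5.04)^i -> [-7.22, 36.39, -183.4, 924.33, -4658.64]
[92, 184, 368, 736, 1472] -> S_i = 92*2^i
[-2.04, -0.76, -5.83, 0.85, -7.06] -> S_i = Random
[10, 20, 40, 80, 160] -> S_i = 10*2^i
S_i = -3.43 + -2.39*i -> [-3.43, -5.82, -8.21, -10.6, -12.99]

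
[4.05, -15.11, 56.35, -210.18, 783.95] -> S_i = 4.05*(-3.73)^i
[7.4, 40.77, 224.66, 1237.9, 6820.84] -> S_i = 7.40*5.51^i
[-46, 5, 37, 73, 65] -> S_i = Random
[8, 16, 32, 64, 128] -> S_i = 8*2^i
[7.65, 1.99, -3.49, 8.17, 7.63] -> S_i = Random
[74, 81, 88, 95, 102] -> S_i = 74 + 7*i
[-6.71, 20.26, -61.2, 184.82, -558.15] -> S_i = -6.71*(-3.02)^i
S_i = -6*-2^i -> [-6, 12, -24, 48, -96]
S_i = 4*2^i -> [4, 8, 16, 32, 64]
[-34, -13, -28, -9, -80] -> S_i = Random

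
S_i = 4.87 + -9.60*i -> [4.87, -4.73, -14.33, -23.93, -33.53]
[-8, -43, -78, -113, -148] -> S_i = -8 + -35*i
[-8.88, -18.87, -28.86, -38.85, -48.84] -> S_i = -8.88 + -9.99*i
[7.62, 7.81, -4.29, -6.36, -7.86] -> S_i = Random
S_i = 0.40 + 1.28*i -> [0.4, 1.68, 2.96, 4.24, 5.52]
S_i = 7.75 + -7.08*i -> [7.75, 0.67, -6.41, -13.49, -20.57]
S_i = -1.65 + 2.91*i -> [-1.65, 1.26, 4.17, 7.08, 9.99]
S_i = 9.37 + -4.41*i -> [9.37, 4.96, 0.55, -3.86, -8.27]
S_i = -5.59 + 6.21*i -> [-5.59, 0.62, 6.83, 13.04, 19.25]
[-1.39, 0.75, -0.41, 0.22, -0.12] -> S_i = -1.39*(-0.54)^i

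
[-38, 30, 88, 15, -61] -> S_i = Random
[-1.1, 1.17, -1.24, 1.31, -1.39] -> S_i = -1.10*(-1.06)^i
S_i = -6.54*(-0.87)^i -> [-6.54, 5.69, -4.95, 4.31, -3.75]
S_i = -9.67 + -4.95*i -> [-9.67, -14.62, -19.57, -24.52, -29.47]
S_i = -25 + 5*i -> [-25, -20, -15, -10, -5]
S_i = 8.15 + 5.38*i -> [8.15, 13.53, 18.91, 24.29, 29.67]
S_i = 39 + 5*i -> [39, 44, 49, 54, 59]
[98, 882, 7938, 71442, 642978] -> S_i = 98*9^i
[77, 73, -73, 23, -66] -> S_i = Random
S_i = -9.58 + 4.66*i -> [-9.58, -4.92, -0.26, 4.4, 9.06]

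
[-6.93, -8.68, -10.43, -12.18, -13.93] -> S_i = -6.93 + -1.75*i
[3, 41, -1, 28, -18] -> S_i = Random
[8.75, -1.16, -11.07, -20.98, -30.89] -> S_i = 8.75 + -9.91*i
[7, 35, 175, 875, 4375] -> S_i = 7*5^i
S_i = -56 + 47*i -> [-56, -9, 38, 85, 132]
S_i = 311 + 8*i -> [311, 319, 327, 335, 343]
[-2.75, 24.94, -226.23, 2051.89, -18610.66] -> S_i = -2.75*(-9.07)^i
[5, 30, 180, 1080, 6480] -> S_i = 5*6^i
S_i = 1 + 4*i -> [1, 5, 9, 13, 17]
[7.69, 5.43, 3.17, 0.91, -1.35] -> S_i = 7.69 + -2.26*i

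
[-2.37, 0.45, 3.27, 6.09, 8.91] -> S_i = -2.37 + 2.82*i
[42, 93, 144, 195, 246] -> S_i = 42 + 51*i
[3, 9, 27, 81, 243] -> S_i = 3*3^i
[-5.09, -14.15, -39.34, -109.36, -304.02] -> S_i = -5.09*2.78^i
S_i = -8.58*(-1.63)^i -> [-8.58, 13.99, -22.8, 37.16, -60.57]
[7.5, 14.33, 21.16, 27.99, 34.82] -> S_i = 7.50 + 6.83*i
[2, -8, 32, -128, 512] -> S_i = 2*-4^i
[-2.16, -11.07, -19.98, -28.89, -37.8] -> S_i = -2.16 + -8.91*i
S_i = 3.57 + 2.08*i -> [3.57, 5.65, 7.73, 9.81, 11.89]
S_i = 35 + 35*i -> [35, 70, 105, 140, 175]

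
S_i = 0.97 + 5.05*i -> [0.97, 6.02, 11.07, 16.12, 21.17]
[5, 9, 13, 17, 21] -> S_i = 5 + 4*i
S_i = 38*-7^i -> [38, -266, 1862, -13034, 91238]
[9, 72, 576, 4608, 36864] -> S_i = 9*8^i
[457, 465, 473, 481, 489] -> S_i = 457 + 8*i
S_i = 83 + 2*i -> [83, 85, 87, 89, 91]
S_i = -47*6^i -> [-47, -282, -1692, -10152, -60912]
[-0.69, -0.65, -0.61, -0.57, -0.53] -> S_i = -0.69 + 0.04*i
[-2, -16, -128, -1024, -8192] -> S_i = -2*8^i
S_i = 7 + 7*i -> [7, 14, 21, 28, 35]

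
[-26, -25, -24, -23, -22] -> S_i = -26 + 1*i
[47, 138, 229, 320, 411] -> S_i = 47 + 91*i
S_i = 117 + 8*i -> [117, 125, 133, 141, 149]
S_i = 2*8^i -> [2, 16, 128, 1024, 8192]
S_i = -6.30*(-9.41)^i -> [-6.3, 59.28, -557.85, 5249.4, -49396.83]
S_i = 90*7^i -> [90, 630, 4410, 30870, 216090]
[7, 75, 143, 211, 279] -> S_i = 7 + 68*i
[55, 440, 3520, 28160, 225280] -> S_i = 55*8^i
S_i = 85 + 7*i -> [85, 92, 99, 106, 113]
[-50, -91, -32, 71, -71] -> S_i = Random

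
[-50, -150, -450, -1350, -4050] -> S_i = -50*3^i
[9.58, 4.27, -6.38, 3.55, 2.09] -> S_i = Random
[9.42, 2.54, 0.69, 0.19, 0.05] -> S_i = 9.42*0.27^i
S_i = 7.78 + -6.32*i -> [7.78, 1.46, -4.86, -11.18, -17.5]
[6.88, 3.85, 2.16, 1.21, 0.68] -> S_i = 6.88*0.56^i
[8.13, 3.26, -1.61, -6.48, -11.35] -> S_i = 8.13 + -4.87*i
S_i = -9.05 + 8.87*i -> [-9.05, -0.18, 8.69, 17.56, 26.43]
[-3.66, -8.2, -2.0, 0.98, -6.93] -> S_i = Random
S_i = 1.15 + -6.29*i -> [1.15, -5.14, -11.43, -17.72, -24.01]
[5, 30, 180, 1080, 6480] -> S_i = 5*6^i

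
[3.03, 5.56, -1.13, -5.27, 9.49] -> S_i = Random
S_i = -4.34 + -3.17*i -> [-4.34, -7.51, -10.68, -13.85, -17.02]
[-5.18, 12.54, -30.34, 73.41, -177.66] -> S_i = -5.18*(-2.42)^i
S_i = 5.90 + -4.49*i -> [5.9, 1.41, -3.08, -7.57, -12.06]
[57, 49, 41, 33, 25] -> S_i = 57 + -8*i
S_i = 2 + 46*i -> [2, 48, 94, 140, 186]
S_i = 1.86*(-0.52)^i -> [1.86, -0.97, 0.5, -0.26, 0.14]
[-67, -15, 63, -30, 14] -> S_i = Random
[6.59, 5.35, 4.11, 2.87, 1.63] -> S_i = 6.59 + -1.24*i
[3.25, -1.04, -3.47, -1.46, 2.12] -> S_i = Random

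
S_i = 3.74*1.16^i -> [3.74, 4.34, 5.03, 5.84, 6.77]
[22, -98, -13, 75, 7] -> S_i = Random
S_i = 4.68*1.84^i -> [4.68, 8.61, 15.84, 29.15, 53.64]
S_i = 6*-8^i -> [6, -48, 384, -3072, 24576]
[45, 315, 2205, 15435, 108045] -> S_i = 45*7^i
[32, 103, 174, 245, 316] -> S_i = 32 + 71*i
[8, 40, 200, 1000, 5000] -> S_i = 8*5^i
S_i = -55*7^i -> [-55, -385, -2695, -18865, -132055]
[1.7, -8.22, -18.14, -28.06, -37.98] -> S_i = 1.70 + -9.92*i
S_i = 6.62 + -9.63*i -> [6.62, -3.01, -12.64, -22.27, -31.9]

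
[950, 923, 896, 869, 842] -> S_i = 950 + -27*i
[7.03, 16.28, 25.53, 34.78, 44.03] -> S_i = 7.03 + 9.25*i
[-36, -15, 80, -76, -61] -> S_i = Random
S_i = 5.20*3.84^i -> [5.2, 19.97, 76.68, 294.44, 1130.65]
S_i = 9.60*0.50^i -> [9.6, 4.8, 2.4, 1.2, 0.6]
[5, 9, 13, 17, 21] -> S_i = 5 + 4*i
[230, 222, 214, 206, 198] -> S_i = 230 + -8*i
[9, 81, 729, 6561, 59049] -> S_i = 9*9^i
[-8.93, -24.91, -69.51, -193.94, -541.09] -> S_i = -8.93*2.79^i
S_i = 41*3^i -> [41, 123, 369, 1107, 3321]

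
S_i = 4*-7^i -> [4, -28, 196, -1372, 9604]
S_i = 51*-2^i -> [51, -102, 204, -408, 816]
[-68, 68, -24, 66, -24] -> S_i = Random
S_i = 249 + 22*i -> [249, 271, 293, 315, 337]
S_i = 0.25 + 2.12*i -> [0.25, 2.37, 4.49, 6.61, 8.73]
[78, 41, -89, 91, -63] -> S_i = Random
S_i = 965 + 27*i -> [965, 992, 1019, 1046, 1073]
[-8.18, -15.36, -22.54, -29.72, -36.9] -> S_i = -8.18 + -7.18*i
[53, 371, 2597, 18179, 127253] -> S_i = 53*7^i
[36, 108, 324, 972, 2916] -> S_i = 36*3^i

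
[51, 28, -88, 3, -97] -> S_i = Random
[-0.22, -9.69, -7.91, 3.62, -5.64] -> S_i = Random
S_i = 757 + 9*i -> [757, 766, 775, 784, 793]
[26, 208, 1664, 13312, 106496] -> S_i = 26*8^i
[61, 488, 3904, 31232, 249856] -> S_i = 61*8^i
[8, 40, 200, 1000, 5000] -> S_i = 8*5^i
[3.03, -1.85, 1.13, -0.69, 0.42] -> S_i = 3.03*(-0.61)^i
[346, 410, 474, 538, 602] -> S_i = 346 + 64*i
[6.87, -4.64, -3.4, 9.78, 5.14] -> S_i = Random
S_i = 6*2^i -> [6, 12, 24, 48, 96]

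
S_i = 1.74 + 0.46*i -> [1.74, 2.2, 2.66, 3.12, 3.58]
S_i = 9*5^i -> [9, 45, 225, 1125, 5625]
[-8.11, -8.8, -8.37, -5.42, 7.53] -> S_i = Random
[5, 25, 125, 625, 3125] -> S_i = 5*5^i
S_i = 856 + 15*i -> [856, 871, 886, 901, 916]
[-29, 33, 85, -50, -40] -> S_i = Random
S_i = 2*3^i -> [2, 6, 18, 54, 162]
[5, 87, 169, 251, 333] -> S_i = 5 + 82*i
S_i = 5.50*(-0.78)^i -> [5.5, -4.29, 3.35, -2.61, 2.04]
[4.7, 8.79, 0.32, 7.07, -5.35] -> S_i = Random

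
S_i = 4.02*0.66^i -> [4.02, 2.65, 1.75, 1.16, 0.76]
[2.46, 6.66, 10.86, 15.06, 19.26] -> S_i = 2.46 + 4.20*i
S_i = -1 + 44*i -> [-1, 43, 87, 131, 175]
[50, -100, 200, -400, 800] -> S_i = 50*-2^i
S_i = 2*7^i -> [2, 14, 98, 686, 4802]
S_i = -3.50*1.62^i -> [-3.5, -5.67, -9.19, -14.88, -24.11]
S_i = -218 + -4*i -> [-218, -222, -226, -230, -234]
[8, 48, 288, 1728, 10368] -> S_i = 8*6^i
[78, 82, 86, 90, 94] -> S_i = 78 + 4*i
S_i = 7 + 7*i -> [7, 14, 21, 28, 35]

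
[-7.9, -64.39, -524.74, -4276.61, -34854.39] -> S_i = -7.90*8.15^i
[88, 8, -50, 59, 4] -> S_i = Random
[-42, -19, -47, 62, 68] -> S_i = Random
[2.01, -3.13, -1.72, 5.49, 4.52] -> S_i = Random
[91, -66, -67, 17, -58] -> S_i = Random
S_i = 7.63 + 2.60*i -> [7.63, 10.23, 12.83, 15.43, 18.03]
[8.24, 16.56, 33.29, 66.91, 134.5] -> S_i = 8.24*2.01^i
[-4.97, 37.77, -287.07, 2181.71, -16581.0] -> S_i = -4.97*(-7.60)^i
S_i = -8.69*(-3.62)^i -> [-8.69, 31.46, -113.88, 412.24, -1492.29]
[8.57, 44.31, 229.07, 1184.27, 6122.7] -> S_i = 8.57*5.17^i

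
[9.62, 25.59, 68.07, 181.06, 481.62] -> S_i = 9.62*2.66^i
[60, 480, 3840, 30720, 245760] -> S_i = 60*8^i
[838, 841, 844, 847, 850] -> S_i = 838 + 3*i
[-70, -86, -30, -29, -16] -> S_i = Random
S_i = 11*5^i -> [11, 55, 275, 1375, 6875]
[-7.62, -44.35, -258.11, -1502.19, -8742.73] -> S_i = -7.62*5.82^i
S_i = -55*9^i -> [-55, -495, -4455, -40095, -360855]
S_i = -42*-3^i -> [-42, 126, -378, 1134, -3402]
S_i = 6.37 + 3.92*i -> [6.37, 10.29, 14.21, 18.13, 22.05]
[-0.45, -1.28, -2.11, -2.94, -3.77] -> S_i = -0.45 + -0.83*i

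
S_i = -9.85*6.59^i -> [-9.85, -64.91, -427.77, -2818.98, -18577.1]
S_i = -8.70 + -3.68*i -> [-8.7, -12.38, -16.06, -19.74, -23.42]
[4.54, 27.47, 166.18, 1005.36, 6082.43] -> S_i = 4.54*6.05^i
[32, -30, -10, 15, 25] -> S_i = Random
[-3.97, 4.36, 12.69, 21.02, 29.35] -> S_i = -3.97 + 8.33*i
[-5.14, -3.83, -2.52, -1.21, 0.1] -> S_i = -5.14 + 1.31*i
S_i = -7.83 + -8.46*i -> [-7.83, -16.29, -24.75, -33.21, -41.67]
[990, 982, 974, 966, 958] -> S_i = 990 + -8*i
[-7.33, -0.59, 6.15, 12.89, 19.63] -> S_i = -7.33 + 6.74*i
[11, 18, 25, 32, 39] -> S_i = 11 + 7*i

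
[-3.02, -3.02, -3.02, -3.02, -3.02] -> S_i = -3.02*1.00^i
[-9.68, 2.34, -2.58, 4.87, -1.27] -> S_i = Random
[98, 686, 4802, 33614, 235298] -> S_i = 98*7^i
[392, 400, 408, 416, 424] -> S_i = 392 + 8*i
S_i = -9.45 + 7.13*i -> [-9.45, -2.32, 4.81, 11.94, 19.07]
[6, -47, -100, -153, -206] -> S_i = 6 + -53*i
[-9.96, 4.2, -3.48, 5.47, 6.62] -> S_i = Random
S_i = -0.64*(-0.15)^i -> [-0.64, 0.1, -0.01, 0.0, -0.0]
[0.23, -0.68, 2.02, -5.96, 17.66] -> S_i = 0.23*(-2.96)^i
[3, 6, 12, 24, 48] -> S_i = 3*2^i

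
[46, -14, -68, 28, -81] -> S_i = Random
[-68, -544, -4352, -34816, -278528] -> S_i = -68*8^i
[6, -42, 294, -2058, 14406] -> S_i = 6*-7^i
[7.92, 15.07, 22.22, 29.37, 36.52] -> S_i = 7.92 + 7.15*i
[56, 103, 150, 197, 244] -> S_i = 56 + 47*i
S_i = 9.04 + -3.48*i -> [9.04, 5.56, 2.08, -1.4, -4.88]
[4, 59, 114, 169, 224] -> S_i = 4 + 55*i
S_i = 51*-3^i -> [51, -153, 459, -1377, 4131]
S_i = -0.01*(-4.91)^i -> [-0.01, 0.05, -0.24, 1.18, -5.81]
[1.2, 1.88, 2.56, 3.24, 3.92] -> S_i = 1.20 + 0.68*i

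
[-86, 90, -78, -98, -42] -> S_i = Random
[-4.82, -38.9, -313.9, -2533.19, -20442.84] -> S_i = -4.82*8.07^i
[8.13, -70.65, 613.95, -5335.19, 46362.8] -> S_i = 8.13*(-8.69)^i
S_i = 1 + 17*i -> [1, 18, 35, 52, 69]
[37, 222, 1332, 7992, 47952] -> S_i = 37*6^i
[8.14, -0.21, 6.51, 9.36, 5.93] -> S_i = Random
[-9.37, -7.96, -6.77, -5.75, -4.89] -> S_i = -9.37*0.85^i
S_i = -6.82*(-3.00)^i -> [-6.82, 20.46, -61.38, 184.14, -552.42]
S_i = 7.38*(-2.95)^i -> [7.38, -21.77, 64.22, -189.46, 558.91]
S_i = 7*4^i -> [7, 28, 112, 448, 1792]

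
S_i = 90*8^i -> [90, 720, 5760, 46080, 368640]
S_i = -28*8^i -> [-28, -224, -1792, -14336, -114688]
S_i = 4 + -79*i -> [4, -75, -154, -233, -312]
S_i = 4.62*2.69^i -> [4.62, 12.43, 33.43, 89.93, 241.91]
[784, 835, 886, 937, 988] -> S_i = 784 + 51*i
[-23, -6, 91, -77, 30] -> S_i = Random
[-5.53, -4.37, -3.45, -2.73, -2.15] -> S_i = -5.53*0.79^i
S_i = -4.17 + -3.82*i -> [-4.17, -7.99, -11.81, -15.63, -19.45]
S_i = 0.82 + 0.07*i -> [0.82, 0.89, 0.96, 1.03, 1.1]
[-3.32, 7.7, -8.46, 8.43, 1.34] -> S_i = Random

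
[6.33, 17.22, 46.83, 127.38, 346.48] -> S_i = 6.33*2.72^i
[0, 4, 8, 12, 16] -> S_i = 0 + 4*i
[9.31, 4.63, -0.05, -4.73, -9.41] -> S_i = 9.31 + -4.68*i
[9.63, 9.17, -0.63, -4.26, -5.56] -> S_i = Random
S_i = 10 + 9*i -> [10, 19, 28, 37, 46]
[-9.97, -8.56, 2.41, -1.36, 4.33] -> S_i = Random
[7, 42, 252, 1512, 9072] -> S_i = 7*6^i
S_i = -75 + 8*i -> [-75, -67, -59, -51, -43]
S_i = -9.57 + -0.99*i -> [-9.57, -10.56, -11.55, -12.54, -13.53]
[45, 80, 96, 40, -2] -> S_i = Random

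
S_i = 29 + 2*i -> [29, 31, 33, 35, 37]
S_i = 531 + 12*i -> [531, 543, 555, 567, 579]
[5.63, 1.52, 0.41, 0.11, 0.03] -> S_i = 5.63*0.27^i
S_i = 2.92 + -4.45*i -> [2.92, -1.53, -5.98, -10.43, -14.88]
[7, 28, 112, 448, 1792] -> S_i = 7*4^i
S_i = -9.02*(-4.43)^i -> [-9.02, 39.96, -177.02, 784.18, -3473.93]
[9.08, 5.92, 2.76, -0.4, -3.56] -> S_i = 9.08 + -3.16*i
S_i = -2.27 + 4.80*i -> [-2.27, 2.53, 7.33, 12.13, 16.93]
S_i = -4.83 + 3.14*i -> [-4.83, -1.69, 1.45, 4.59, 7.73]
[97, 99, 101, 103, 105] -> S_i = 97 + 2*i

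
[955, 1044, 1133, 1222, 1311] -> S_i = 955 + 89*i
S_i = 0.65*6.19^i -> [0.65, 4.02, 24.91, 154.16, 954.28]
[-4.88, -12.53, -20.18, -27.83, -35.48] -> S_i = -4.88 + -7.65*i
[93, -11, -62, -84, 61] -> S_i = Random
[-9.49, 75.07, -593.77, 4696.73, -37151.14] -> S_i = -9.49*(-7.91)^i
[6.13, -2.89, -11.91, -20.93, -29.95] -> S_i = 6.13 + -9.02*i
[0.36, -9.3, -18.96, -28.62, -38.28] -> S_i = 0.36 + -9.66*i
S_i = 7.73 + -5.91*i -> [7.73, 1.82, -4.09, -10.0, -15.91]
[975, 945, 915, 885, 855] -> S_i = 975 + -30*i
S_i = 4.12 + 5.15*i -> [4.12, 9.27, 14.42, 19.57, 24.72]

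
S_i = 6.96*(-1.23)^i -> [6.96, -8.56, 10.53, -12.95, 15.93]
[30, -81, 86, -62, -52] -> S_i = Random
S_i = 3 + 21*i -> [3, 24, 45, 66, 87]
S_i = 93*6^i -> [93, 558, 3348, 20088, 120528]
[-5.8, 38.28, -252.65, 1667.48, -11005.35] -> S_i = -5.80*(-6.60)^i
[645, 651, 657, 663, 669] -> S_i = 645 + 6*i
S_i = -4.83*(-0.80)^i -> [-4.83, 3.86, -3.09, 2.47, -1.98]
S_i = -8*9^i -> [-8, -72, -648, -5832, -52488]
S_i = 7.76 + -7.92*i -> [7.76, -0.16, -8.08, -16.0, -23.92]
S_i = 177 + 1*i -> [177, 178, 179, 180, 181]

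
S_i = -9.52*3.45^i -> [-9.52, -32.84, -113.31, -390.93, -1348.69]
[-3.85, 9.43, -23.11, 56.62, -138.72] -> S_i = -3.85*(-2.45)^i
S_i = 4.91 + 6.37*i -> [4.91, 11.28, 17.65, 24.02, 30.39]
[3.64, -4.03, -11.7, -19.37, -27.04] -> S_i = 3.64 + -7.67*i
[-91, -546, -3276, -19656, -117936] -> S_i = -91*6^i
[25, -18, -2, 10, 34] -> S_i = Random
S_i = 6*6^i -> [6, 36, 216, 1296, 7776]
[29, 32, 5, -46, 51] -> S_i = Random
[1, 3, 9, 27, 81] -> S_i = 1*3^i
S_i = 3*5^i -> [3, 15, 75, 375, 1875]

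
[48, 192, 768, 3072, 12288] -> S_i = 48*4^i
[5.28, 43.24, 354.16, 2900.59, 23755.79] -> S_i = 5.28*8.19^i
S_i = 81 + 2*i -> [81, 83, 85, 87, 89]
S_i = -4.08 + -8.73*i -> [-4.08, -12.81, -21.54, -30.27, -39.0]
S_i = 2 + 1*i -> [2, 3, 4, 5, 6]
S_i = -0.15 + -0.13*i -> [-0.15, -0.28, -0.41, -0.54, -0.67]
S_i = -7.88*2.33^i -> [-7.88, -18.36, -42.78, -99.68, -232.25]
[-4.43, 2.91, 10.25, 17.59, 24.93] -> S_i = -4.43 + 7.34*i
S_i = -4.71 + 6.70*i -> [-4.71, 1.99, 8.69, 15.39, 22.09]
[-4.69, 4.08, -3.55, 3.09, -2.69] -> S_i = -4.69*(-0.87)^i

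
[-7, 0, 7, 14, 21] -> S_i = -7 + 7*i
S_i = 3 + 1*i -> [3, 4, 5, 6, 7]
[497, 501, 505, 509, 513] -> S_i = 497 + 4*i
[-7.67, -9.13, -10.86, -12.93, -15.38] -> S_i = -7.67*1.19^i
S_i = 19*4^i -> [19, 76, 304, 1216, 4864]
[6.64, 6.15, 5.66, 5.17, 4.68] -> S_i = 6.64 + -0.49*i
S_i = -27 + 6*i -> [-27, -21, -15, -9, -3]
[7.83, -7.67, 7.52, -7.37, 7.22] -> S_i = 7.83*(-0.98)^i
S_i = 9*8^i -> [9, 72, 576, 4608, 36864]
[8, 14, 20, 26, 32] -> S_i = 8 + 6*i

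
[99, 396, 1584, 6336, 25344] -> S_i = 99*4^i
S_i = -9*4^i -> [-9, -36, -144, -576, -2304]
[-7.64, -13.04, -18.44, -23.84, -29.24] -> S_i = -7.64 + -5.40*i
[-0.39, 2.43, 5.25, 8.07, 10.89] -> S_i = -0.39 + 2.82*i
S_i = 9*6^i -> [9, 54, 324, 1944, 11664]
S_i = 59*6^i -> [59, 354, 2124, 12744, 76464]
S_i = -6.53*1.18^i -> [-6.53, -7.71, -9.09, -10.73, -12.66]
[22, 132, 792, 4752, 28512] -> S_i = 22*6^i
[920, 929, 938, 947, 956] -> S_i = 920 + 9*i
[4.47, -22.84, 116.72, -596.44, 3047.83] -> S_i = 4.47*(-5.11)^i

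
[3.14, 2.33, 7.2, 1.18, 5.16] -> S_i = Random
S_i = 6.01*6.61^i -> [6.01, 39.73, 262.59, 1735.72, 11473.09]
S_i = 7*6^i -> [7, 42, 252, 1512, 9072]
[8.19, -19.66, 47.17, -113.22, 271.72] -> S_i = 8.19*(-2.40)^i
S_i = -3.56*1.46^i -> [-3.56, -5.2, -7.59, -11.08, -16.18]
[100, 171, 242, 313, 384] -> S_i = 100 + 71*i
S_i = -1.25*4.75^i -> [-1.25, -5.94, -28.2, -133.96, -636.33]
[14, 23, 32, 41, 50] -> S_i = 14 + 9*i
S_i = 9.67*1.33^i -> [9.67, 12.86, 17.11, 22.75, 30.26]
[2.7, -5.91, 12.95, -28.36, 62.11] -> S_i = 2.70*(-2.19)^i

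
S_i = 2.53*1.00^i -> [2.53, 2.53, 2.53, 2.53, 2.53]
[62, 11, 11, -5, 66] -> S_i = Random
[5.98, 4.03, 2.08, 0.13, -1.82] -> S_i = 5.98 + -1.95*i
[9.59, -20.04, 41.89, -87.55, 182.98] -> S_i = 9.59*(-2.09)^i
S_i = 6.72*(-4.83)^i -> [6.72, -32.46, 156.77, -757.2, 3657.28]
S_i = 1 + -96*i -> [1, -95, -191, -287, -383]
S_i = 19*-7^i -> [19, -133, 931, -6517, 45619]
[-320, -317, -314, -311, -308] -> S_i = -320 + 3*i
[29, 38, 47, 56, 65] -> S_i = 29 + 9*i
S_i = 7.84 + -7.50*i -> [7.84, 0.34, -7.16, -14.66, -22.16]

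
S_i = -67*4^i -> [-67, -268, -1072, -4288, -17152]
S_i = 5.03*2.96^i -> [5.03, 14.89, 44.07, 130.45, 386.13]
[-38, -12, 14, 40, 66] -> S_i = -38 + 26*i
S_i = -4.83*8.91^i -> [-4.83, -43.04, -383.44, -3416.49, -30440.93]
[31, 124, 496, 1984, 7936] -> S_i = 31*4^i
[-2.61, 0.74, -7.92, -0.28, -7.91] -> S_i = Random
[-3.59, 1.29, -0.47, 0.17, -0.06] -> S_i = -3.59*(-0.36)^i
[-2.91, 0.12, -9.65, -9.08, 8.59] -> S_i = Random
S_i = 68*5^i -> [68, 340, 1700, 8500, 42500]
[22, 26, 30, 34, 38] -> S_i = 22 + 4*i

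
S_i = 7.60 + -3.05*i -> [7.6, 4.55, 1.5, -1.55, -4.6]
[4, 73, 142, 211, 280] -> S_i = 4 + 69*i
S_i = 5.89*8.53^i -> [5.89, 50.24, 428.56, 3655.63, 31182.54]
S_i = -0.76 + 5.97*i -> [-0.76, 5.21, 11.18, 17.15, 23.12]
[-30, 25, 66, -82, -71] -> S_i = Random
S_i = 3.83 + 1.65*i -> [3.83, 5.48, 7.13, 8.78, 10.43]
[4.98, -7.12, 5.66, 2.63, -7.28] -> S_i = Random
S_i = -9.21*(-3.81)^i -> [-9.21, 35.09, -133.69, 509.37, -1940.71]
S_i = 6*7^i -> [6, 42, 294, 2058, 14406]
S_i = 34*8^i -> [34, 272, 2176, 17408, 139264]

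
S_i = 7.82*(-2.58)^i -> [7.82, -20.18, 52.05, -134.3, 346.49]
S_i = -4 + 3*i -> [-4, -1, 2, 5, 8]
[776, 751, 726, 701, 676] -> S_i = 776 + -25*i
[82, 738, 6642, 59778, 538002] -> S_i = 82*9^i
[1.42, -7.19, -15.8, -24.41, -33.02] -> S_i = 1.42 + -8.61*i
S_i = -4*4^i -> [-4, -16, -64, -256, -1024]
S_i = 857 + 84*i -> [857, 941, 1025, 1109, 1193]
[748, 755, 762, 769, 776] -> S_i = 748 + 7*i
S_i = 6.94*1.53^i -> [6.94, 10.62, 16.25, 24.86, 38.03]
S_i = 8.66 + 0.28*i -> [8.66, 8.94, 9.22, 9.5, 9.78]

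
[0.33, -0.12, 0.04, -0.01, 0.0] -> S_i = 0.33*(-0.35)^i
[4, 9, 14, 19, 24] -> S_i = 4 + 5*i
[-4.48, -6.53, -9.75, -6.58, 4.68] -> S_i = Random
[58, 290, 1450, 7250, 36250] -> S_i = 58*5^i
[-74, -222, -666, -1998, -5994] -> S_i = -74*3^i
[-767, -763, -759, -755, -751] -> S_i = -767 + 4*i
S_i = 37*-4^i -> [37, -148, 592, -2368, 9472]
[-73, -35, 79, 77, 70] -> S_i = Random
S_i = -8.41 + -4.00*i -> [-8.41, -12.41, -16.41, -20.41, -24.41]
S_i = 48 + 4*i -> [48, 52, 56, 60, 64]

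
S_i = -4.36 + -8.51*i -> [-4.36, -12.87, -21.38, -29.89, -38.4]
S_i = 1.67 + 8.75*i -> [1.67, 10.42, 19.17, 27.92, 36.67]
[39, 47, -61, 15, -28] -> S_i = Random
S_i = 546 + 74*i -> [546, 620, 694, 768, 842]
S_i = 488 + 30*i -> [488, 518, 548, 578, 608]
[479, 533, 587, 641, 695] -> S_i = 479 + 54*i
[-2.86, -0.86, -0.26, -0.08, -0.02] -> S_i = -2.86*0.30^i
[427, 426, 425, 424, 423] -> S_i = 427 + -1*i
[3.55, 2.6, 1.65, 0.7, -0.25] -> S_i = 3.55 + -0.95*i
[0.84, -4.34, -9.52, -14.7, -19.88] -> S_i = 0.84 + -5.18*i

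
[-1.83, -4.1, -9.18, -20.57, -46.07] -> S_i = -1.83*2.24^i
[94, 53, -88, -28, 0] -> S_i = Random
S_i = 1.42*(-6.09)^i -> [1.42, -8.65, 52.67, -320.73, 1953.25]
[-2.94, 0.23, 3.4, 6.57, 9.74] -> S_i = -2.94 + 3.17*i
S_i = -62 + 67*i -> [-62, 5, 72, 139, 206]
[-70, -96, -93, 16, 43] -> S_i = Random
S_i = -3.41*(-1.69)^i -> [-3.41, 5.76, -9.74, 16.46, -27.82]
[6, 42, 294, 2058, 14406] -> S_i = 6*7^i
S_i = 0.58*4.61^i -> [0.58, 2.67, 12.33, 56.82, 261.96]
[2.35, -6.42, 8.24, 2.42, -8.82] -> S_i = Random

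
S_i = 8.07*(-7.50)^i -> [8.07, -60.53, 453.94, -3404.53, 25533.98]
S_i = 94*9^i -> [94, 846, 7614, 68526, 616734]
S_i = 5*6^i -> [5, 30, 180, 1080, 6480]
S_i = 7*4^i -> [7, 28, 112, 448, 1792]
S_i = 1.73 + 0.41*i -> [1.73, 2.14, 2.55, 2.96, 3.37]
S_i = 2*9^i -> [2, 18, 162, 1458, 13122]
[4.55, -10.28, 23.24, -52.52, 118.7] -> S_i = 4.55*(-2.26)^i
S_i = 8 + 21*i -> [8, 29, 50, 71, 92]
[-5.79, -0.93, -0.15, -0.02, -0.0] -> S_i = -5.79*0.16^i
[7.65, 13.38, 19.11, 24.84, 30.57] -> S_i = 7.65 + 5.73*i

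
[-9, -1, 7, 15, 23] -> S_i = -9 + 8*i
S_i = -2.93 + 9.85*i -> [-2.93, 6.92, 16.77, 26.62, 36.47]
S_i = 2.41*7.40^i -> [2.41, 17.83, 131.97, 976.59, 7226.76]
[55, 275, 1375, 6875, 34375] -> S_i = 55*5^i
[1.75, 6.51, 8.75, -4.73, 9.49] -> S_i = Random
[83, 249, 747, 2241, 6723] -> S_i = 83*3^i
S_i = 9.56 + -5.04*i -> [9.56, 4.52, -0.52, -5.56, -10.6]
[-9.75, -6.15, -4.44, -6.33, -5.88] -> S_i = Random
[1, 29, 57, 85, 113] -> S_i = 1 + 28*i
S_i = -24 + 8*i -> [-24, -16, -8, 0, 8]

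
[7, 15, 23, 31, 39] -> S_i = 7 + 8*i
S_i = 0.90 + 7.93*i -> [0.9, 8.83, 16.76, 24.69, 32.62]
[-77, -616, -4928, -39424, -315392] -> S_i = -77*8^i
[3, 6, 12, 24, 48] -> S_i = 3*2^i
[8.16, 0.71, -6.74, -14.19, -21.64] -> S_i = 8.16 + -7.45*i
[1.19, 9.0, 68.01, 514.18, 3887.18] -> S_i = 1.19*7.56^i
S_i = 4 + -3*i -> [4, 1, -2, -5, -8]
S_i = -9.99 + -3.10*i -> [-9.99, -13.09, -16.19, -19.29, -22.39]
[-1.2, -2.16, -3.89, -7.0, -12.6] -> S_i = -1.20*1.80^i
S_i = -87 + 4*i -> [-87, -83, -79, -75, -71]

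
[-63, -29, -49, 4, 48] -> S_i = Random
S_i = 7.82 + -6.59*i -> [7.82, 1.23, -5.36, -11.95, -18.54]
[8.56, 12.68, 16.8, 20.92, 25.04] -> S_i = 8.56 + 4.12*i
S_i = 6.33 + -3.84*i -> [6.33, 2.49, -1.35, -5.19, -9.03]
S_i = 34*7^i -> [34, 238, 1666, 11662, 81634]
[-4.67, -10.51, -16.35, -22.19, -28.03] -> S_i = -4.67 + -5.84*i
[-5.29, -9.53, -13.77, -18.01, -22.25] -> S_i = -5.29 + -4.24*i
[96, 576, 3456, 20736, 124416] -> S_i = 96*6^i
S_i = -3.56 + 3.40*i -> [-3.56, -0.16, 3.24, 6.64, 10.04]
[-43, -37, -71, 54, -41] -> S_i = Random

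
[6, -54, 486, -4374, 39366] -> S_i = 6*-9^i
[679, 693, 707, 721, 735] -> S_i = 679 + 14*i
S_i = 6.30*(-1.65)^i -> [6.3, -10.4, 17.15, -28.3, 46.7]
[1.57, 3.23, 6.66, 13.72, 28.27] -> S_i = 1.57*2.06^i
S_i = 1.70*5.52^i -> [1.7, 9.38, 51.8, 285.93, 1578.36]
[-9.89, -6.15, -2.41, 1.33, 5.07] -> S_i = -9.89 + 3.74*i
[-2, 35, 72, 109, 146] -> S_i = -2 + 37*i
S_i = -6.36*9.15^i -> [-6.36, -58.19, -532.48, -4872.15, -44580.15]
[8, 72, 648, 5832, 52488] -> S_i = 8*9^i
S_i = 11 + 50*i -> [11, 61, 111, 161, 211]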